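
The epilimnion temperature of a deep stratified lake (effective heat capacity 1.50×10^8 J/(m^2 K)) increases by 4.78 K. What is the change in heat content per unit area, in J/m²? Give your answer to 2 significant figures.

7.2×10^8

Areal heat capacity C = 1.50×10^8 J/(m^2 K) (given).
ΔQ = C ΔT = 1.50×10^8 × 4.78 = 7.17×10^8 J/m².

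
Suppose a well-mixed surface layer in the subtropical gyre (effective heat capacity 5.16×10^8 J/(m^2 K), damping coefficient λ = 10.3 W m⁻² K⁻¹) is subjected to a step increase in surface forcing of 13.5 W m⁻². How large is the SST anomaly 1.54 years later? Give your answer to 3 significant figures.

Areal heat capacity C = 5.16×10^8 J/(m^2 K) (given).
τ = C / λ = 5.16×10^8 / 10.3 = 5.01×10^7 s.
Equilibrium anomaly ΔT_eq = F / λ = 13.5 / 10.3 = 1.31 K.
t = 1.54 years = 4.86×10^7 s, so t/τ = 0.970.
ΔT(t) = ΔT_eq (1 − e^(−t/τ)) = 1.31 × (1 − e^−0.970) = 0.814 K.

0.814 K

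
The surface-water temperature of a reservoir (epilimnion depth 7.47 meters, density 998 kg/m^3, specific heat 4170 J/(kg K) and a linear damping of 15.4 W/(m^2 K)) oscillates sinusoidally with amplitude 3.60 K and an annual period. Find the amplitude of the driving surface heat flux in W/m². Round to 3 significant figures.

59.8

Areal heat capacity C = ρ c_p D = 998 × 4170 × 7.47 = 3.11×10^7 J/(m²·K).
ω = 2π / 3.15×10^7 s = 1.99×10^-7 s⁻¹.
√((Cω)² + λ²) = √((6.19)² + 15.4²) = 16.6 W/(m²·K).
F₀ = A × √((Cω)²+λ²) = 3.60 × 16.6 = 59.8 W/m².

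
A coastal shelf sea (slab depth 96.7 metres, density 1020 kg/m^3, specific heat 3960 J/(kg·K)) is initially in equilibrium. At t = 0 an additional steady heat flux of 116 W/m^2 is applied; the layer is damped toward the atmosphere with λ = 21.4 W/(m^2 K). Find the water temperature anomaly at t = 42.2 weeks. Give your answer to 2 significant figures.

Areal heat capacity C = ρ c_p D = 1020 × 3960 × 96.7 = 3.91×10^8 J/(m^2 K).
τ = C / λ = 3.91×10^8 / 21.4 = 1.83×10^7 s.
Equilibrium anomaly ΔT_eq = F / λ = 116 / 21.4 = 5.42 K.
t = 42.2 weeks = 2.55×10^7 s, so t/τ = 1.40.
ΔT(t) = ΔT_eq (1 − e^(−t/τ)) = 5.42 × (1 − e^−1.40) = 4.08 K.

4.1 K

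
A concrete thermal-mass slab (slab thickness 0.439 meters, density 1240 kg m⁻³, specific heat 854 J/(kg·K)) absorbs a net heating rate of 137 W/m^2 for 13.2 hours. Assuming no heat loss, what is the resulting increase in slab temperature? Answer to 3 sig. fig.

14.0 K

Areal heat capacity C = ρ c_p D = 1240 × 854 × 0.439 = 4.65×10^5 J m⁻² K⁻¹.
Net heat input Q = F Δt = 137 × (13.2 hours × 3600 s/hour) = 6.51×10^6 J/m².
ΔT = Q / C = 6.51×10^6 / 4.65×10^5 = 14.0 K.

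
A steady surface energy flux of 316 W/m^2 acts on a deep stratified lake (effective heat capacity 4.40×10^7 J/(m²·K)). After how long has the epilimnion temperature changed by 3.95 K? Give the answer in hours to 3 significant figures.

Areal heat capacity C = 4.40×10^7 J/(m²·K) (given).
Time required: Δt = C ΔT / F = 4.40×10^7 × 3.95 / 316 = 5.50×10^5 s.
In hours: 5.50×10^5 s / (3600 s/hour) = 153 hours.

153 hours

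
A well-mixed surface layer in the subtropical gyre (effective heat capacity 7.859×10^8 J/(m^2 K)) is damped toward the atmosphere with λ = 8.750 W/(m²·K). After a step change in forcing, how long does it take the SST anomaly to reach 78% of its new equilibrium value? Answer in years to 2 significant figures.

4.3 years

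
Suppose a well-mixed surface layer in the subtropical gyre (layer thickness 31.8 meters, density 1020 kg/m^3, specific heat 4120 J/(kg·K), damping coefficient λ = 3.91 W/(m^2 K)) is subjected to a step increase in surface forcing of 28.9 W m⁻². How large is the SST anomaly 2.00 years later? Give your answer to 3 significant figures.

6.23 K

Areal heat capacity C = ρ c_p D = 1020 × 4120 × 31.8 = 1.34×10^8 J m⁻² K⁻¹.
τ = C / λ = 1.34×10^8 / 3.91 = 3.42×10^7 s.
Equilibrium anomaly ΔT_eq = F / λ = 28.9 / 3.91 = 7.39 K.
t = 2.00 years = 6.31×10^7 s, so t/τ = 1.85.
ΔT(t) = ΔT_eq (1 − e^(−t/τ)) = 7.39 × (1 − e^−1.85) = 6.23 K.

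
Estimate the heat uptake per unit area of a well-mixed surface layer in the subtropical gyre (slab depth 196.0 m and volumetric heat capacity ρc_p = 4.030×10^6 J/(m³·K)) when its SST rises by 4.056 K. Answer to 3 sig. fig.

Areal heat capacity C = ρc_p × D = 4.030×10^6 × 196.0 = 7.90×10^8 J/(m^2 K).
ΔQ = C ΔT = 7.90×10^8 × 4.056 = 3.20×10^9 J/m².

3.20×10^9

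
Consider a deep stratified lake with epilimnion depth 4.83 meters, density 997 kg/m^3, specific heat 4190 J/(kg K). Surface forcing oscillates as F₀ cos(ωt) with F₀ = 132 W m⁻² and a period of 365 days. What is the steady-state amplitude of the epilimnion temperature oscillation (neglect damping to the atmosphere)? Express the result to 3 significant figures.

Areal heat capacity C = ρ c_p D = 997 × 4190 × 4.83 = 2.02×10^7 J/(m²·K).
Angular frequency ω = 2π / T = 2π / 3.15×10^7 s = 1.99×10^-7 s⁻¹.
Cω = 2.02×10^7 × 1.99×10^-7 = 4.02 W/(m²·K).
Amplitude A = F₀ / (Cω) = 132 / 4.02 = 32.8 K.

32.8 K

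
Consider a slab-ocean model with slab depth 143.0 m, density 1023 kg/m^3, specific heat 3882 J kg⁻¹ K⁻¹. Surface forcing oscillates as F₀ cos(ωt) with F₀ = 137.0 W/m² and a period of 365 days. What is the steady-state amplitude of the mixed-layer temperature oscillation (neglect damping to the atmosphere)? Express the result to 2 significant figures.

Areal heat capacity C = ρ c_p D = 1023 × 3882 × 143.0 = 5.68×10^8 J/(m²·K).
Angular frequency ω = 2π / T = 2π / 3.15×10^7 s = 1.99×10^-7 s⁻¹.
Cω = 5.68×10^8 × 1.99×10^-7 = 113 W/(m²·K).
Amplitude A = F₀ / (Cω) = 137.0 / 113 = 1.21 K.

1.2 K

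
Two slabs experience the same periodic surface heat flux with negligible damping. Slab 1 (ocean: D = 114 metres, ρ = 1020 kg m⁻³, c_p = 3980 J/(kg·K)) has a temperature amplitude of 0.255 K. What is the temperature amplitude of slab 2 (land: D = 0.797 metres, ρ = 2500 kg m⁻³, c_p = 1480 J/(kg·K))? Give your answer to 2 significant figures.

40 K

C_ocean = 4.63×10^8 J/(m²·K); C_land = 2.95×10^6 J/(m²·K).
A ∝ 1/C ⇒ A_land = A_ocean × C_ocean/C_land = 0.255 × 157 = 40.0 K.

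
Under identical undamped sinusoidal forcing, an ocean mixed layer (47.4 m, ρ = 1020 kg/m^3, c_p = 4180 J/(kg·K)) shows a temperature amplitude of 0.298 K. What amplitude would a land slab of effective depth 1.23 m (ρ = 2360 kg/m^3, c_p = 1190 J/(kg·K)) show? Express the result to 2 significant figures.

17 K

C_ocean = 2.02×10^8 J/(m²·K); C_land = 3.45×10^6 J/(m²·K).
A ∝ 1/C ⇒ A_land = A_ocean × C_ocean/C_land = 0.298 × 58.5 = 17.4 K.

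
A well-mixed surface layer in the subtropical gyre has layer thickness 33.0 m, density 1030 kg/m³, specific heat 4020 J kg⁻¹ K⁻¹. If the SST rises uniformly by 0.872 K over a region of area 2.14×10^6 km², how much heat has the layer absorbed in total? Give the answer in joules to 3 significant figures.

Areal heat capacity C = ρ c_p D = 1030 × 4020 × 33.0 = 1.37×10^8 J/(m²·K).
Heat per unit area: q = C ΔT = 1.37×10^8 × 0.872 = 1.19×10^8 J/m².
Total heat: Q = q × A = 1.19×10^8 × (2.14×10^6 × 10⁶ m²) = 2.55×10^20 J.

2.55×10^20 J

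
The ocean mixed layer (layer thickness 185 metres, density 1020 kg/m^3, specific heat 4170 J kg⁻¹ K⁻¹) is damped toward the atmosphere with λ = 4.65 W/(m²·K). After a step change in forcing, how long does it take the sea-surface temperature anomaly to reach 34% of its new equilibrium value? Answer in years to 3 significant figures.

2.23 years

Areal heat capacity C = ρ c_p D = 1020 × 4170 × 185 = 7.87×10^8 J/(m²·K).
τ = C / λ = 7.87×10^8 / 4.65 = 1.69×10^8 s.
Fraction reached: 1 − e^(−t/τ) = 0.34 ⇒ t = −τ ln(1 − 0.34) = τ × 0.416.
t = 7.03×10^7 s = 2.23 years.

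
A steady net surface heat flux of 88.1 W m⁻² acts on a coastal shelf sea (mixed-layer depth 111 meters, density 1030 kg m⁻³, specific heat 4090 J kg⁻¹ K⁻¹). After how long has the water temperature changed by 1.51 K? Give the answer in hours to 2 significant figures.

Areal heat capacity C = ρ c_p D = 1030 × 4090 × 111 = 4.68×10^8 J/(m^2 K).
Time required: Δt = C ΔT / F = 4.68×10^8 × 1.51 / 88.1 = 8.01×10^6 s.
In hours: 8.01×10^6 s / (3600 s/hour) = 2230 hours.

2200 hours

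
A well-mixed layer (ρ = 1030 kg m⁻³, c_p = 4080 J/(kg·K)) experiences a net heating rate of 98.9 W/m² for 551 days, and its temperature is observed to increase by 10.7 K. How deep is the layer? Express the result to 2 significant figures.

100 m

Heat input Q = F Δt = 98.9 × 4.76×10^7 s = 4.71×10^9 J/m².
Required areal heat capacity C = Q / ΔT = 4.40×10^8 J/(m²·K).
Depth D = C / (ρ c_p) = 4.40×10^8 / (1030 × 4080) = 105 m.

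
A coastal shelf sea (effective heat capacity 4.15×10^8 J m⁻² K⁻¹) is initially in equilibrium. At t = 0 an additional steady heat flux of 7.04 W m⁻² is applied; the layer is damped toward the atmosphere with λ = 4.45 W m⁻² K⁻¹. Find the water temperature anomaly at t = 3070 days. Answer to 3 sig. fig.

1.49 K

Areal heat capacity C = 4.15×10^8 J m⁻² K⁻¹ (given).
τ = C / λ = 4.15×10^8 / 4.45 = 9.33×10^7 s.
Equilibrium anomaly ΔT_eq = F / λ = 7.04 / 4.45 = 1.58 K.
t = 3070 days = 2.65×10^8 s, so t/τ = 2.84.
ΔT(t) = ΔT_eq (1 − e^(−t/τ)) = 1.58 × (1 − e^−2.84) = 1.49 K.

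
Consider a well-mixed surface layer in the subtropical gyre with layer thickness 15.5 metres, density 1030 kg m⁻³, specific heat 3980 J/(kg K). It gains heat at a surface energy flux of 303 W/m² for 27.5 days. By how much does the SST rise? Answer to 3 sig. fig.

11.3 K

Areal heat capacity C = ρ c_p D = 1030 × 3980 × 15.5 = 6.35×10^7 J/(m²·K).
Net heat input Q = F Δt = 303 × (27.5 days × 86400 s/day) = 7.20×10^8 J/m².
ΔT = Q / C = 7.20×10^8 / 6.35×10^7 = 11.3 K.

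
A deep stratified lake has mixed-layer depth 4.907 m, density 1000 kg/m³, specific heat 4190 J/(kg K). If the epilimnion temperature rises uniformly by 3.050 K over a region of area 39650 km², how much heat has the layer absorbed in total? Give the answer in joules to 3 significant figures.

2.49×10^18 J

Areal heat capacity C = ρ c_p D = 1000 × 4190 × 4.907 = 2.06×10^7 J/(m^2 K).
Heat per unit area: q = C ΔT = 2.06×10^7 × 3.050 = 6.27×10^7 J/m².
Total heat: Q = q × A = 6.27×10^7 × (39650 × 10⁶ m²) = 2.49×10^18 J.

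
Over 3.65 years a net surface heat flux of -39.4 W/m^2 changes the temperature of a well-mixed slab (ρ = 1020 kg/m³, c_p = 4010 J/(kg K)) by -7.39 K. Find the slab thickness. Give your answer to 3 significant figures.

150 m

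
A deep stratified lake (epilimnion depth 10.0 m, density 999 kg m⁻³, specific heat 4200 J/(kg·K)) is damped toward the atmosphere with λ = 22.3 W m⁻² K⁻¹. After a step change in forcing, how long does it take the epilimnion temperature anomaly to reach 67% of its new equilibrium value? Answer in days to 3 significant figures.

Areal heat capacity C = ρ c_p D = 999 × 4200 × 10.0 = 4.20×10^7 J/(m²·K).
τ = C / λ = 4.20×10^7 / 22.3 = 1.88×10^6 s.
Fraction reached: 1 − e^(−t/τ) = 0.67 ⇒ t = −τ ln(1 − 0.67) = τ × 1.11.
t = 2.09×10^6 s = 24.1 days.

24.1 days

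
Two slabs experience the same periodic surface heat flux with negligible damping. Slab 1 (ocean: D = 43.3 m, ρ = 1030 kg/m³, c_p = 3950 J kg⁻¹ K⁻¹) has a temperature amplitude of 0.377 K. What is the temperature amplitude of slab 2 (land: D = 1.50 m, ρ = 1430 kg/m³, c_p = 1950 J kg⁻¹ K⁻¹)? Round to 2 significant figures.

C_ocean = 1.76×10^8 J/(m²·K); C_land = 4.18×10^6 J/(m²·K).
A ∝ 1/C ⇒ A_land = A_ocean × C_ocean/C_land = 0.377 × 42.1 = 15.9 K.

16 K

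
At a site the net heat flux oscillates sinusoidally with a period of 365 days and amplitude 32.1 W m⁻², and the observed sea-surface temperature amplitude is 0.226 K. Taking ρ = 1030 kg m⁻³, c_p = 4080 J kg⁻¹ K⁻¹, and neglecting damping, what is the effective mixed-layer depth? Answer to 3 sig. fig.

170 m

ω = 2π / 3.15×10^7 s = 1.99×10^-7 s⁻¹.
Required C = F₀ / (A ω) = 32.1 / (0.226 × 1.99×10^-7) = 7.13×10^8 J/(m²·K).
D = C / (ρ c_p) = 7.13×10^8 / (1030 × 4080) = 170 m.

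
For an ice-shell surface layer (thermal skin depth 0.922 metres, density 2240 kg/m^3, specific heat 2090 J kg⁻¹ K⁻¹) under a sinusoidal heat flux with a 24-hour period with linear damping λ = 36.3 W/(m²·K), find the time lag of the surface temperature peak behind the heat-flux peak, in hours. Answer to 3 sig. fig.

Areal heat capacity C = ρ c_p D = 2240 × 2090 × 0.922 = 4.32×10^6 J m⁻² K⁻¹.
ω = 2π / 86400 s = 7.27×10^-5 s⁻¹.
Phase lag φ = arctan(Cω/λ) = arctan(314/36.3) = 1.46 rad.
Time lag = φ / ω = 1.46 / 7.27×10^-5 = 20000 s = 5.56 hours.

5.56 hours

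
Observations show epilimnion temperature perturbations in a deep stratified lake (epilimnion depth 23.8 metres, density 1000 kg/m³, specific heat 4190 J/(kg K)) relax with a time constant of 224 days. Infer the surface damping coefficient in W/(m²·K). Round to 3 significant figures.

5.15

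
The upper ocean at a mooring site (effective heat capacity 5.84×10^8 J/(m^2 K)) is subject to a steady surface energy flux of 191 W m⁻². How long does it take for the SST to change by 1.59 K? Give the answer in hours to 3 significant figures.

1350 hours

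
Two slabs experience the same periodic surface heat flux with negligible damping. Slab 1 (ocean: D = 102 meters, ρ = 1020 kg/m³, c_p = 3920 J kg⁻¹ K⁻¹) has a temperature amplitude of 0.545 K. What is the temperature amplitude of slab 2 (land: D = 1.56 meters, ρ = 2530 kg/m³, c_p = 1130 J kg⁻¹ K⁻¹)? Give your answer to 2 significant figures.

50 K

C_ocean = 4.08×10^8 J/(m²·K); C_land = 4.46×10^6 J/(m²·K).
A ∝ 1/C ⇒ A_land = A_ocean × C_ocean/C_land = 0.545 × 91.4 = 49.8 K.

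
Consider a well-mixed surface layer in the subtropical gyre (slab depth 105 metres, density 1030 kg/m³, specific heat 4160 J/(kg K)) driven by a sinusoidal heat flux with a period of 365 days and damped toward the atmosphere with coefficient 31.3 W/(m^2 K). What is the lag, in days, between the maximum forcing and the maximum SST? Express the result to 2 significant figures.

Areal heat capacity C = ρ c_p D = 1030 × 4160 × 105 = 4.50×10^8 J m⁻² K⁻¹.
ω = 2π / 3.15×10^7 s = 1.99×10^-7 s⁻¹.
Phase lag φ = arctan(Cω/λ) = arctan(89.6/31.3) = 1.23 rad.
Time lag = φ / ω = 1.23 / 1.99×10^-7 = 6.20×10^6 s = 71.7 days.

72 days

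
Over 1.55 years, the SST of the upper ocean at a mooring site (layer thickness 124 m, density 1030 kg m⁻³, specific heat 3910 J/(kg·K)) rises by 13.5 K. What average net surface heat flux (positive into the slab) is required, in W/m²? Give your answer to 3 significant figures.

138

Areal heat capacity C = ρ c_p D = 1030 × 3910 × 124 = 4.99×10^8 J/(m²·K).
Required heat per unit area: Q = C ΔT = 4.99×10^8 × 13.5 = 6.74×10^9 J/m².
Flux F = Q / Δt = 6.74×10^9 / 4.89×10^7 s = 138 W/m².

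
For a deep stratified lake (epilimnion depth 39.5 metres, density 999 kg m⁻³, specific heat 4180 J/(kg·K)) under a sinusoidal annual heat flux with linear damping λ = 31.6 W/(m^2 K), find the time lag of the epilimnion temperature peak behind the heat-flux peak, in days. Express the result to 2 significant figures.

47 days

Areal heat capacity C = ρ c_p D = 999 × 4180 × 39.5 = 1.65×10^8 J/(m^2 K).
ω = 2π / 3.15×10^7 s = 1.99×10^-7 s⁻¹.
Phase lag φ = arctan(Cω/λ) = arctan(32.9/31.6) = 0.805 rad.
Time lag = φ / ω = 0.805 / 1.99×10^-7 = 4.04×10^6 s = 46.8 days.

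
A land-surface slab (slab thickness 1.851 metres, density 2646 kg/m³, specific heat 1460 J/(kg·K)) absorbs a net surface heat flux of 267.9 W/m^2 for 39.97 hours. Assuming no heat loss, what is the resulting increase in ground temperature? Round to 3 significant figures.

5.39 K

Areal heat capacity C = ρ c_p D = 2646 × 1460 × 1.851 = 7.15×10^6 J/(m^2 K).
Net heat input Q = F Δt = 267.9 × (39.97 hours × 3600 s/hour) = 3.85×10^7 J/m².
ΔT = Q / C = 3.85×10^7 / 7.15×10^6 = 5.39 K.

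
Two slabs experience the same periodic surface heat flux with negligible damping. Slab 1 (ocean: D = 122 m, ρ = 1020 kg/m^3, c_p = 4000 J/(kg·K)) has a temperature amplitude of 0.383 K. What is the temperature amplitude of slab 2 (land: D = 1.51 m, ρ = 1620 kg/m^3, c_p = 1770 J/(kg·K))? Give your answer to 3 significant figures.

44.0 K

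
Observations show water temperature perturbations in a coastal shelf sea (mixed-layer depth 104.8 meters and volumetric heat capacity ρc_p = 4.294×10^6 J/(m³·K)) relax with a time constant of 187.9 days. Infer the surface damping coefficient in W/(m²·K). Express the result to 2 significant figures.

Areal heat capacity C = ρc_p × D = 4.294×10^6 × 104.8 = 4.50×10^8 J m⁻² K⁻¹.
τ = 187.9 days = 1.62×10^7 s.
λ = C / τ = 4.50×10^8 / 1.62×10^7 = 27.7 W/(m²·K).

28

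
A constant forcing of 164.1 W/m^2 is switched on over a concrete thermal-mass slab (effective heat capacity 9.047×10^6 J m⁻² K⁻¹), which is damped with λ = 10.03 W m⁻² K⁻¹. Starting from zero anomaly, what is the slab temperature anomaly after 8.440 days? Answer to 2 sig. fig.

Areal heat capacity C = 9.047×10^6 J m⁻² K⁻¹ (given).
τ = C / λ = 9.05×10^6 / 10.03 = 9.02×10^5 s.
Equilibrium anomaly ΔT_eq = F / λ = 164.1 / 10.03 = 16.4 K.
t = 8.440 days = 7.29×10^5 s, so t/τ = 0.808.
ΔT(t) = ΔT_eq (1 − e^(−t/τ)) = 16.4 × (1 − e^−0.808) = 9.07 K.

9.1 K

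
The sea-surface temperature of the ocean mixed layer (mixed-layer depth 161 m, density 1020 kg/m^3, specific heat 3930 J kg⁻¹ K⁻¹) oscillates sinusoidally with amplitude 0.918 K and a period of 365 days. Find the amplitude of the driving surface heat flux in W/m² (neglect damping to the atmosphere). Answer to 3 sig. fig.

Areal heat capacity C = ρ c_p D = 1020 × 3930 × 161 = 6.45×10^8 J/(m^2 K).
ω = 2π / 3.15×10^7 s = 1.99×10^-7 s⁻¹.
Cω = 6.45×10^8 × 1.99×10^-7 = 129 W/(m²·K).
F₀ = A × Cω = 0.918 × 129 = 118 W/m².

118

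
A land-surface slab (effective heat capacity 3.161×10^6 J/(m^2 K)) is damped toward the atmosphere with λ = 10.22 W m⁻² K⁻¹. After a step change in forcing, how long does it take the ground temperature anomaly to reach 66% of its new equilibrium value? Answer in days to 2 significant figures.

3.9 days

Areal heat capacity C = 3.161×10^6 J/(m^2 K) (given).
τ = C / λ = 3.16×10^6 / 10.22 = 3.09×10^5 s.
Fraction reached: 1 − e^(−t/τ) = 0.66 ⇒ t = −τ ln(1 − 0.66) = τ × 1.08.
t = 3.34×10^5 s = 3.86 days.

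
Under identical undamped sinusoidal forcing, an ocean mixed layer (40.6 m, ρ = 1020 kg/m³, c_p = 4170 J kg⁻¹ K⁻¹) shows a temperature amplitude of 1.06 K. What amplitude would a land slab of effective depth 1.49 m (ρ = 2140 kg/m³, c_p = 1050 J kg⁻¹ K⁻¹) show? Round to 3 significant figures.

C_ocean = 1.73×10^8 J/(m²·K); C_land = 3.35×10^6 J/(m²·K).
A ∝ 1/C ⇒ A_land = A_ocean × C_ocean/C_land = 1.06 × 51.6 = 54.7 K.

54.7 K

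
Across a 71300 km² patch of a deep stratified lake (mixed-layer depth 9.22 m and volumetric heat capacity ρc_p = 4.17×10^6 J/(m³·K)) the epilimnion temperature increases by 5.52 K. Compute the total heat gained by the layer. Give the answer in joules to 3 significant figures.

1.51×10^19 J

Areal heat capacity C = ρc_p × D = 4.17×10^6 × 9.22 = 3.84×10^7 J m⁻² K⁻¹.
Heat per unit area: q = C ΔT = 3.84×10^7 × 5.52 = 2.12×10^8 J/m².
Total heat: Q = q × A = 2.12×10^8 × (71300 × 10⁶ m²) = 1.51×10^19 J.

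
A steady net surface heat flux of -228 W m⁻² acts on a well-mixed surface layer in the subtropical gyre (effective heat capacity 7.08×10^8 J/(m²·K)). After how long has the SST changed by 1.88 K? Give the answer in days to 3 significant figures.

67.6 days

Areal heat capacity C = 7.08×10^8 J/(m²·K) (given).
Time required: Δt = C ΔT / F = 7.08×10^8 × -1.88 / -228 = 5.84×10^6 s.
In days: 5.84×10^6 s / (86400 s/day) = 67.6 days.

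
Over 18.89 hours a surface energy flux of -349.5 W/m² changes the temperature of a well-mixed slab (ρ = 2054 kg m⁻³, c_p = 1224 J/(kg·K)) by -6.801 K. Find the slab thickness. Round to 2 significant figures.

1.4 m

Heat input Q = F Δt = -349.5 × 68000 s = -2.38×10^7 J/m².
Required areal heat capacity C = Q / ΔT = 3.49×10^6 J/(m²·K).
Depth D = C / (ρ c_p) = 3.49×10^6 / (2054 × 1224) = 1.39 m.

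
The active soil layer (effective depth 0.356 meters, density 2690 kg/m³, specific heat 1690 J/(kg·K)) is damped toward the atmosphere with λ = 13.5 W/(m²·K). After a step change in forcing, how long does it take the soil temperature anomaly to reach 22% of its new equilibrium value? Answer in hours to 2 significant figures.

8.3 hours

Areal heat capacity C = ρ c_p D = 2690 × 1690 × 0.356 = 1.62×10^6 J/(m^2 K).
τ = C / λ = 1.62×10^6 / 13.5 = 1.20×10^5 s.
Fraction reached: 1 − e^(−t/τ) = 0.22 ⇒ t = −τ ln(1 − 0.22) = τ × 0.248.
t = 29800 s = 8.27 hours.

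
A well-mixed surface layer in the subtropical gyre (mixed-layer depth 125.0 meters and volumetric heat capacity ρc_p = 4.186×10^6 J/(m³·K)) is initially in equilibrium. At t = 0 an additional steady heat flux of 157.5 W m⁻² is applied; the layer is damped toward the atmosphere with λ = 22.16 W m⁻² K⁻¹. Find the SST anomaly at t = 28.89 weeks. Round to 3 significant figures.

Areal heat capacity C = ρc_p × D = 4.186×10^6 × 125.0 = 5.23×10^8 J/(m²·K).
τ = C / λ = 5.23×10^8 / 22.16 = 2.36×10^7 s.
Equilibrium anomaly ΔT_eq = F / λ = 157.5 / 22.16 = 7.11 K.
t = 28.89 weeks = 1.75×10^7 s, so t/τ = 0.740.
ΔT(t) = ΔT_eq (1 − e^(−t/τ)) = 7.11 × (1 − e^−0.740) = 3.72 K.

3.72 K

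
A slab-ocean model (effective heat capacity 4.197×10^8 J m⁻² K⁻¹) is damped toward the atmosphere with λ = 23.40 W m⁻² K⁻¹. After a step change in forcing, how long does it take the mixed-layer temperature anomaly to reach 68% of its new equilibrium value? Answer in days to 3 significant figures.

Areal heat capacity C = 4.197×10^8 J m⁻² K⁻¹ (given).
τ = C / λ = 4.20×10^8 / 23.40 = 1.79×10^7 s.
Fraction reached: 1 − e^(−t/τ) = 0.68 ⇒ t = −τ ln(1 − 0.68) = τ × 1.14.
t = 2.04×10^7 s = 237 days.

237 days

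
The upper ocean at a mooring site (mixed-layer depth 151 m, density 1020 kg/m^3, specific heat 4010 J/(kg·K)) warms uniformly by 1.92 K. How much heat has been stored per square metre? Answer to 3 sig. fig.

Areal heat capacity C = ρ c_p D = 1020 × 4010 × 151 = 6.18×10^8 J/(m^2 K).
ΔQ = C ΔT = 6.18×10^8 × 1.92 = 1.19×10^9 J/m².

1.19×10^9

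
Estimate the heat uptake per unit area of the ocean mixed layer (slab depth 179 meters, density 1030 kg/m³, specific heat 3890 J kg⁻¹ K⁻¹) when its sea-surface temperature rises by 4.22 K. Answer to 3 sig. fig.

3.03×10^9

Areal heat capacity C = ρ c_p D = 1030 × 3890 × 179 = 7.17×10^8 J/(m^2 K).
ΔQ = C ΔT = 7.17×10^8 × 4.22 = 3.03×10^9 J/m².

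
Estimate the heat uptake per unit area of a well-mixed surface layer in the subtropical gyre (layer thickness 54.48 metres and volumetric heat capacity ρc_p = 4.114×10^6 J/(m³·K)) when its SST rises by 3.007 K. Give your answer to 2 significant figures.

6.7×10^8

Areal heat capacity C = ρc_p × D = 4.114×10^6 × 54.48 = 2.24×10^8 J/(m²·K).
ΔQ = C ΔT = 2.24×10^8 × 3.007 = 6.74×10^8 J/m².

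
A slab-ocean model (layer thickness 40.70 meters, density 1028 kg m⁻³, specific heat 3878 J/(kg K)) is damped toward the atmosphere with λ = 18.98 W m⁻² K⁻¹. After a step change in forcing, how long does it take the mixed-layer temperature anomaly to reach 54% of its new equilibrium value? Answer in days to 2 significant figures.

77 days

Areal heat capacity C = ρ c_p D = 1028 × 3878 × 40.70 = 1.62×10^8 J m⁻² K⁻¹.
τ = C / λ = 1.62×10^8 / 18.98 = 8.55×10^6 s.
Fraction reached: 1 − e^(−t/τ) = 0.54 ⇒ t = −τ ln(1 − 0.54) = τ × 0.777.
t = 6.64×10^6 s = 76.8 days.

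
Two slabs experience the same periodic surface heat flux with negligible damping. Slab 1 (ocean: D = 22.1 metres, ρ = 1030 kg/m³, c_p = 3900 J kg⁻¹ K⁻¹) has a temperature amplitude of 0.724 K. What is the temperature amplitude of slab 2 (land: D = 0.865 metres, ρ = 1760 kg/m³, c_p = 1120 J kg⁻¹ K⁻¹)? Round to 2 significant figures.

C_ocean = 8.88×10^7 J/(m²·K); C_land = 1.71×10^6 J/(m²·K).
A ∝ 1/C ⇒ A_land = A_ocean × C_ocean/C_land = 0.724 × 52.1 = 37.7 K.

38 K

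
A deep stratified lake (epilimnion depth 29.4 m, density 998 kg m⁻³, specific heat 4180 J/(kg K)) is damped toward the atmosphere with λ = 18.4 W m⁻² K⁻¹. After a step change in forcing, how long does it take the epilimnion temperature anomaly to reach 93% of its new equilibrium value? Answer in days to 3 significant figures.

205 days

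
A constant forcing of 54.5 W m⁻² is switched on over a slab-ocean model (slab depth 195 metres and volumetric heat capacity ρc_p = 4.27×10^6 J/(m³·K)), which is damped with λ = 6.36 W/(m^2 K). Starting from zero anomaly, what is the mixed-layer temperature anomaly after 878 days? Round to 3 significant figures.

3.77 K

Areal heat capacity C = ρc_p × D = 4.27×10^6 × 195 = 8.33×10^8 J/(m^2 K).
τ = C / λ = 8.33×10^8 / 6.36 = 1.31×10^8 s.
Equilibrium anomaly ΔT_eq = F / λ = 54.5 / 6.36 = 8.57 K.
t = 878 days = 7.59×10^7 s, so t/τ = 0.579.
ΔT(t) = ΔT_eq (1 − e^(−t/τ)) = 8.57 × (1 − e^−0.579) = 3.77 K.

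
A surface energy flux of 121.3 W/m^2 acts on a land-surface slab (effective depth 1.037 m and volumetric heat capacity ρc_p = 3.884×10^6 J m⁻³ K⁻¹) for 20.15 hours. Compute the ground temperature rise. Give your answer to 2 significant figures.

Areal heat capacity C = ρc_p × D = 3.884×10^6 × 1.037 = 4.03×10^6 J m⁻² K⁻¹.
Net heat input Q = F Δt = 121.3 × (20.15 hours × 3600 s/hour) = 8.80×10^6 J/m².
ΔT = Q / C = 8.80×10^6 / 4.03×10^6 = 2.18 K.

2.2 K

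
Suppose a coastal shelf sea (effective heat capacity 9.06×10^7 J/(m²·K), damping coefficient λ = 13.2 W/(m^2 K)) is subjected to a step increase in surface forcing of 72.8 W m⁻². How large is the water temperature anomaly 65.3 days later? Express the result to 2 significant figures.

Areal heat capacity C = 9.06×10^7 J/(m²·K) (given).
τ = C / λ = 9.06×10^7 / 13.2 = 6.86×10^6 s.
Equilibrium anomaly ΔT_eq = F / λ = 72.8 / 13.2 = 5.52 K.
t = 65.3 days = 5.64×10^6 s, so t/τ = 0.822.
ΔT(t) = ΔT_eq (1 − e^(−t/τ)) = 5.52 × (1 − e^−0.822) = 3.09 K.

3.1 K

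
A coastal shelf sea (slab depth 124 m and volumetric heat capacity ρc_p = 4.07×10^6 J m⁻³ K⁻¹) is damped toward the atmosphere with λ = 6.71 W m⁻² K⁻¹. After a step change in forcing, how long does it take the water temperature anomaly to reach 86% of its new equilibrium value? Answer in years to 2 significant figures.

4.7 years

Areal heat capacity C = ρc_p × D = 4.07×10^6 × 124 = 5.05×10^8 J/(m²·K).
τ = C / λ = 5.05×10^8 / 6.71 = 7.52×10^7 s.
Fraction reached: 1 − e^(−t/τ) = 0.86 ⇒ t = −τ ln(1 − 0.86) = τ × 1.97.
t = 1.48×10^8 s = 4.69 years.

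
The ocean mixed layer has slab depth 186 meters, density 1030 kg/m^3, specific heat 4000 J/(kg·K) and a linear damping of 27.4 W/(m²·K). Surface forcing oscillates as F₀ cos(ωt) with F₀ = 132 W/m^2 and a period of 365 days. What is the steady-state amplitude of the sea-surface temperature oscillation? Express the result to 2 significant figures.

0.85 K

Areal heat capacity C = ρ c_p D = 1030 × 4000 × 186 = 7.66×10^8 J/(m²·K).
Angular frequency ω = 2π / T = 2π / 3.15×10^7 s = 1.99×10^-7 s⁻¹.
√((Cω)² + λ²) = √((153)² + 27.4²) = 155 W/(m²·K).
Amplitude A = F₀ / √((Cω)²+λ²) = 132 / 155 = 0.851 K.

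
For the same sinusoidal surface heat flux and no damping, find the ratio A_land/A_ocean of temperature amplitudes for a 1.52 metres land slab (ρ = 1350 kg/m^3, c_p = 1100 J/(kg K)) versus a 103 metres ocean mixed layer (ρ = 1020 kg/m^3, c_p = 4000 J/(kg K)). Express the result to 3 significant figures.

186

C_ocean = 1020 × 4000 × 103 = 4.20×10^8 J/(m²·K).
C_land = 1350 × 1100 × 1.52 = 2.26×10^6 J/(m²·K).
Undamped amplitude ∝ 1/C, so A_land/A_ocean = C_ocean/C_land = 186.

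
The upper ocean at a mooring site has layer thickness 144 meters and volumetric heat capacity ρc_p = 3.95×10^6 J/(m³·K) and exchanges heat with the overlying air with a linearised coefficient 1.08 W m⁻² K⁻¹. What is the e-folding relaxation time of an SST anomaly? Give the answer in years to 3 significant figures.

Areal heat capacity C = ρc_p × D = 3.95×10^6 × 144 = 5.69×10^8 J/(m^2 K).
Relaxation time τ = C / λ = 5.69×10^8 / 1.08 = 5.27×10^8 s.
In years: 5.27×10^8 s / (3.156×10^7 s/year) = 16.7 years.

16.7 years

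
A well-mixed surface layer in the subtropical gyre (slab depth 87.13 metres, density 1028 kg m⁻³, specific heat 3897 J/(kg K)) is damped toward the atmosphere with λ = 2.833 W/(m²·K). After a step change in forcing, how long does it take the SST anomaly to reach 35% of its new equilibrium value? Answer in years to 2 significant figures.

1.7 years

Areal heat capacity C = ρ c_p D = 1028 × 3897 × 87.13 = 3.49×10^8 J/(m²·K).
τ = C / λ = 3.49×10^8 / 2.833 = 1.23×10^8 s.
Fraction reached: 1 − e^(−t/τ) = 0.35 ⇒ t = −τ ln(1 − 0.35) = τ × 0.431.
t = 5.31×10^7 s = 1.68 years.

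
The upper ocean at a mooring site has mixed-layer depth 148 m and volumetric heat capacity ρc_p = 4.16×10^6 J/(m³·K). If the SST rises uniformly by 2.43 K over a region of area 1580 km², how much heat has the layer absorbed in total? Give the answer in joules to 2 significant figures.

Areal heat capacity C = ρc_p × D = 4.16×10^6 × 148 = 6.16×10^8 J/(m²·K).
Heat per unit area: q = C ΔT = 6.16×10^8 × 2.43 = 1.50×10^9 J/m².
Total heat: Q = q × A = 1.50×10^9 × (1580 × 10⁶ m²) = 2.36×10^18 J.

2.4×10^18 J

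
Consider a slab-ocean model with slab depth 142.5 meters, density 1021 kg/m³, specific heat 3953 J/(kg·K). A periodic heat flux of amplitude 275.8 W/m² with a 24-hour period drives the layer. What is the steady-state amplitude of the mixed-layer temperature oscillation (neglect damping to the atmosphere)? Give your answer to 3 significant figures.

Areal heat capacity C = ρ c_p D = 1021 × 3953 × 142.5 = 5.75×10^8 J/(m^2 K).
Angular frequency ω = 2π / T = 2π / 86400 s = 7.27×10^-5 s⁻¹.
Cω = 5.75×10^8 × 7.27×10^-5 = 41800 W/(m²·K).
Amplitude A = F₀ / (Cω) = 275.8 / 41800 = 0.00659 K.

0.00659 K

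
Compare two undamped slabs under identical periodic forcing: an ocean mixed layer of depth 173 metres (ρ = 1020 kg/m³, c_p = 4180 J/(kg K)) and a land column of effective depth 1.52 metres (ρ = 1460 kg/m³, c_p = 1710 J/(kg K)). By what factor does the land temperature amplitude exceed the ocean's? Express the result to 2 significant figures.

190

C_ocean = 1020 × 4180 × 173 = 7.38×10^8 J/(m²·K).
C_land = 1460 × 1710 × 1.52 = 3.79×10^6 J/(m²·K).
Undamped amplitude ∝ 1/C, so A_land/A_ocean = C_ocean/C_land = 194.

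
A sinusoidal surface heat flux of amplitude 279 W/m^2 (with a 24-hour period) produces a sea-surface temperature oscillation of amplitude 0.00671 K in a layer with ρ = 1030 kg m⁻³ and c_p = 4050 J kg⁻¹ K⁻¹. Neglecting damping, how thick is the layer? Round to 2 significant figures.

ω = 2π / 86400 s = 7.27×10^-5 s⁻¹.
Required C = F₀ / (A ω) = 279 / (0.00671 × 7.27×10^-5) = 5.72×10^8 J/(m²·K).
D = C / (ρ c_p) = 5.72×10^8 / (1030 × 4050) = 137 m.

140 m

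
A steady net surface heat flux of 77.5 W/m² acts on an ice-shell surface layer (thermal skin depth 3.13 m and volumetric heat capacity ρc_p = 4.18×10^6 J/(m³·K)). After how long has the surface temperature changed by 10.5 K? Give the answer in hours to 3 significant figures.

492 hours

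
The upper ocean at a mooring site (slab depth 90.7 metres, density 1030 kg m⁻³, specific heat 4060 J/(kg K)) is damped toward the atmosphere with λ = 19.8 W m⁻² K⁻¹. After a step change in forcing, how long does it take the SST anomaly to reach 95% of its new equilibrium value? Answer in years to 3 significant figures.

Areal heat capacity C = ρ c_p D = 1030 × 4060 × 90.7 = 3.79×10^8 J/(m^2 K).
τ = C / λ = 3.79×10^8 / 19.8 = 1.92×10^7 s.
Fraction reached: 1 − e^(−t/τ) = 0.95 ⇒ t = −τ ln(1 − 0.95) = τ × 3.00.
t = 5.74×10^7 s = 1.82 years.

1.82 years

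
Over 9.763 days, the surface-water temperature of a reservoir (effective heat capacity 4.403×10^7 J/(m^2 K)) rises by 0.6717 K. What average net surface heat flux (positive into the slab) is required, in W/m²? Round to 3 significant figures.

Areal heat capacity C = 4.403×10^7 J/(m^2 K) (given).
Required heat per unit area: Q = C ΔT = 4.40×10^7 × 0.6717 = 2.96×10^7 J/m².
Flux F = Q / Δt = 2.96×10^7 / 8.44×10^5 s = 35.1 W/m².

35.1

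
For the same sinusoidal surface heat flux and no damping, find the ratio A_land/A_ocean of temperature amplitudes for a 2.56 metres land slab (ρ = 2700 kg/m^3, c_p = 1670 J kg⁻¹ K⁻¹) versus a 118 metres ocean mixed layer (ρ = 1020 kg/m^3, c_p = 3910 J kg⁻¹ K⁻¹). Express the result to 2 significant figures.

C_ocean = 1020 × 3910 × 118 = 4.71×10^8 J/(m²·K).
C_land = 2700 × 1670 × 2.56 = 1.15×10^7 J/(m²·K).
Undamped amplitude ∝ 1/C, so A_land/A_ocean = C_ocean/C_land = 40.8.

41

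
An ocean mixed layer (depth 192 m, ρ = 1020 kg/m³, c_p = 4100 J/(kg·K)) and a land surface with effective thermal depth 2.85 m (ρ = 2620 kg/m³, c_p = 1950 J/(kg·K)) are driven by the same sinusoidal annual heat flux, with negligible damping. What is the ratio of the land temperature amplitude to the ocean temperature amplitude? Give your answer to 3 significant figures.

C_ocean = 1020 × 4100 × 192 = 8.03×10^8 J/(m²·K).
C_land = 2620 × 1950 × 2.85 = 1.46×10^7 J/(m²·K).
Undamped amplitude ∝ 1/C, so A_land/A_ocean = C_ocean/C_land = 55.1.

55.1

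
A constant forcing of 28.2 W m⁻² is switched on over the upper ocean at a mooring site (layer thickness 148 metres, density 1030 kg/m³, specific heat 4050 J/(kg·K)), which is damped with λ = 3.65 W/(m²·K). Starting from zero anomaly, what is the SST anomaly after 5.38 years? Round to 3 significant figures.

4.89 K

Areal heat capacity C = ρ c_p D = 1030 × 4050 × 148 = 6.17×10^8 J m⁻² K⁻¹.
τ = C / λ = 6.17×10^8 / 3.65 = 1.69×10^8 s.
Equilibrium anomaly ΔT_eq = F / λ = 28.2 / 3.65 = 7.73 K.
t = 5.38 years = 1.70×10^8 s, so t/τ = 1.00.
ΔT(t) = ΔT_eq (1 − e^(−t/τ)) = 7.73 × (1 − e^−1.00) = 4.89 K.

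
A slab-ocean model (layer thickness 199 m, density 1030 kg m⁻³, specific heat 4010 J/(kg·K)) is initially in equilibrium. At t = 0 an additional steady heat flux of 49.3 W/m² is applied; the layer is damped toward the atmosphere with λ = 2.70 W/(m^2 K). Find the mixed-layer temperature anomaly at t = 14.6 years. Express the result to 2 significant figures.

14 K

Areal heat capacity C = ρ c_p D = 1030 × 4010 × 199 = 8.22×10^8 J m⁻² K⁻¹.
τ = C / λ = 8.22×10^8 / 2.70 = 3.04×10^8 s.
Equilibrium anomaly ΔT_eq = F / λ = 49.3 / 2.70 = 18.3 K.
t = 14.6 years = 4.61×10^8 s, so t/τ = 1.51.
ΔT(t) = ΔT_eq (1 − e^(−t/τ)) = 18.3 × (1 − e^−1.51) = 14.2 K.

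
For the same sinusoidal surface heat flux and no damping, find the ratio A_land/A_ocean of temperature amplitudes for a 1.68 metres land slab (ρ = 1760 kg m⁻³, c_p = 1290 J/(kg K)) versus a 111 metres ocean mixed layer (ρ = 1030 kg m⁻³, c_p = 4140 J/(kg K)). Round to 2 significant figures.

C_ocean = 1030 × 4140 × 111 = 4.73×10^8 J/(m²·K).
C_land = 1760 × 1290 × 1.68 = 3.81×10^6 J/(m²·K).
Undamped amplitude ∝ 1/C, so A_land/A_ocean = C_ocean/C_land = 124.

120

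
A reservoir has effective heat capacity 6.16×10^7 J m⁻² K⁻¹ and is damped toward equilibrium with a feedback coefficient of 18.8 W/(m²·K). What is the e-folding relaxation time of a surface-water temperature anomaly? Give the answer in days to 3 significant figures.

37.9 days

Areal heat capacity C = 6.16×10^7 J m⁻² K⁻¹ (given).
Relaxation time τ = C / λ = 6.16×10^7 / 18.8 = 3.28×10^6 s.
In days: 3.28×10^6 s / (86400 s/day) = 37.9 days.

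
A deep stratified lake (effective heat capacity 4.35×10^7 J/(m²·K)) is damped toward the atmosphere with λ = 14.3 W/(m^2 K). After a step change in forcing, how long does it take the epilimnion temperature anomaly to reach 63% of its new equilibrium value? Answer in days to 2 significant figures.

Areal heat capacity C = 4.35×10^7 J/(m²·K) (given).
τ = C / λ = 4.35×10^7 / 14.3 = 3.04×10^6 s.
Fraction reached: 1 − e^(−t/τ) = 0.63 ⇒ t = −τ ln(1 − 0.63) = τ × 0.994.
t = 3.02×10^6 s = 35.0 days.

35 days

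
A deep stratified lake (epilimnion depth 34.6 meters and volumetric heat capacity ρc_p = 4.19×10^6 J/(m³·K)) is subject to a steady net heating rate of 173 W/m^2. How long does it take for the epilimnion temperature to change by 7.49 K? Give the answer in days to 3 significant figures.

72.6 days

Areal heat capacity C = ρc_p × D = 4.19×10^6 × 34.6 = 1.45×10^8 J/(m²·K).
Time required: Δt = C ΔT / F = 1.45×10^8 × 7.49 / 173 = 6.28×10^6 s.
In days: 6.28×10^6 s / (86400 s/day) = 72.6 days.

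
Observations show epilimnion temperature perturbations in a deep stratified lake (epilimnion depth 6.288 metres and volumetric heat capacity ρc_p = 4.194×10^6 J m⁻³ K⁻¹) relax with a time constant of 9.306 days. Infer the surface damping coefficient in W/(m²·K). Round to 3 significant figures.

32.8

Areal heat capacity C = ρc_p × D = 4.194×10^6 × 6.288 = 2.64×10^7 J m⁻² K⁻¹.
τ = 9.306 days = 8.04×10^5 s.
λ = C / τ = 2.64×10^7 / 8.04×10^5 = 32.8 W/(m²·K).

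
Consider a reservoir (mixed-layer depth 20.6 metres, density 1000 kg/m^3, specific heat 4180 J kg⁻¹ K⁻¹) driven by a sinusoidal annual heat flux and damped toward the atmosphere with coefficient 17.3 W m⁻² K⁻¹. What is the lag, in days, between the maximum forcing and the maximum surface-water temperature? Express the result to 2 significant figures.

Areal heat capacity C = ρ c_p D = 1000 × 4180 × 20.6 = 8.61×10^7 J/(m²·K).
ω = 2π / 3.15×10^7 s = 1.99×10^-7 s⁻¹.
Phase lag φ = arctan(Cω/λ) = arctan(17.2/17.3) = 0.781 rad.
Time lag = φ / ω = 0.781 / 1.99×10^-7 = 3.92×10^6 s = 45.4 days.

45 days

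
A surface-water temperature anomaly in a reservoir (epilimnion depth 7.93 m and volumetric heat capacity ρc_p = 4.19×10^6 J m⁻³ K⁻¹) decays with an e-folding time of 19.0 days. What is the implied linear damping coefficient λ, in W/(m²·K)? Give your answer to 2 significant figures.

20

Areal heat capacity C = ρc_p × D = 4.19×10^6 × 7.93 = 3.32×10^7 J m⁻² K⁻¹.
τ = 19.0 days = 1.64×10^6 s.
λ = C / τ = 3.32×10^7 / 1.64×10^6 = 20.2 W/(m²·K).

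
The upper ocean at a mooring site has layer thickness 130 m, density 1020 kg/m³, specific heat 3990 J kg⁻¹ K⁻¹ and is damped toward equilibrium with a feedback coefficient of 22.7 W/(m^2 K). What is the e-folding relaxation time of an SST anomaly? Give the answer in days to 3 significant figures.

Areal heat capacity C = ρ c_p D = 1020 × 3990 × 130 = 5.29×10^8 J m⁻² K⁻¹.
Relaxation time τ = C / λ = 5.29×10^8 / 22.7 = 2.33×10^7 s.
In days: 2.33×10^7 s / (86400 s/day) = 270 days.

270 days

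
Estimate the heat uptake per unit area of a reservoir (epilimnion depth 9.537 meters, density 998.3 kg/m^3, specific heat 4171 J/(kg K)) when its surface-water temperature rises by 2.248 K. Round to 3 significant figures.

Areal heat capacity C = ρ c_p D = 998.3 × 4171 × 9.537 = 3.97×10^7 J m⁻² K⁻¹.
ΔQ = C ΔT = 3.97×10^7 × 2.248 = 8.93×10^7 J/m².

8.93×10^7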